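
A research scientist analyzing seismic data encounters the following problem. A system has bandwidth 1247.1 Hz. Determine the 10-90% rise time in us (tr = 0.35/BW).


Rise time from bandwidth relationship:
tr = 0.35 / BW
   = 0.35 / 1247.1
   = 0.0002806511106 s
   = 280.6511 us

280.6511 us


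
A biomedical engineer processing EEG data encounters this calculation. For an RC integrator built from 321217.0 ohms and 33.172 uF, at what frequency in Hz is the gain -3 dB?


Cutoff frequency of a first-order RC filter:
fc = 1 / (2 * pi * R * C)
C = 33.172 uF = 3.3172e-05 F
fc = 1 / (2 * pi * 321217.0 * 3.3172e-05)
   = 1 / 66.949917589726
   = 0.014937 Hz

0.014937 Hz


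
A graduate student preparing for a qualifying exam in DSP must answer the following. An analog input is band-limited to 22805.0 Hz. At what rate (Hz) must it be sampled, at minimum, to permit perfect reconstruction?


The Nyquist rate is twice the maximum frequency component.
fs_min = 2 * fmax
      = 2 * 22805.0
      = 45610.0 Hz

45610.0


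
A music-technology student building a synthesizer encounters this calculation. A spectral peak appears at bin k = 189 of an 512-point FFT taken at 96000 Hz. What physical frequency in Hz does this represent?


Frequency of DFT bin k:
f_k = k * fs / N
    = 189 * 96000 / 512
    = 18144000 / 512
    = 35437.5 Hz

35437.5 Hz


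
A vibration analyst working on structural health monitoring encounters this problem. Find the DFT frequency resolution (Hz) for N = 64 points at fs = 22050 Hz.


DFT frequency resolution:
df = fs / N
   = 22050 / 64
   = 344.5312 Hz

344.5312 Hz


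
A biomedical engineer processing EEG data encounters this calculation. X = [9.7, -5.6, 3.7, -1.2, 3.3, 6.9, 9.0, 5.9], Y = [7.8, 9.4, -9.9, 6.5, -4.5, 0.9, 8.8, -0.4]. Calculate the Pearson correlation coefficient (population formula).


Pearson correlation coefficient (population):
r = cov(X,Y) / (std(X) * std(Y))
Mean X = 3.9625, Mean Y = 2.325
Cov(X,Y) = -3.364063
Std(X) = 4.864139, Std(Y) = 6.565773
r = -0.1053

-0.1053


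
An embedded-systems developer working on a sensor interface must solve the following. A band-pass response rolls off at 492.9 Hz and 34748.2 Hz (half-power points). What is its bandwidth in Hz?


Bandwidth is the difference of -3dB frequencies:
BW = f_high - f_low
   = 34748.2 - 492.9
   = 34255.3 Hz

34255.3 Hz


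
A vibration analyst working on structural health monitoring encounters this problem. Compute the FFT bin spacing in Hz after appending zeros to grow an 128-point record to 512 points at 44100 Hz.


Frequency resolution after zero-padding:
N_padded = 128 * 4 = 512
df = fs / N_padded
   = 44100 / 512
   = 86.1328 Hz

86.1328 Hz


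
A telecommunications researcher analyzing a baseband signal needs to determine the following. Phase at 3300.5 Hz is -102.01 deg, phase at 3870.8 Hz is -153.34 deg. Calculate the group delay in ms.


Group delay from phase difference:
tau = -d(phi)/d(omega)
d(phi) = -51.33 deg = -0.895878 rad
d(omega) = 2*pi*(3870.8 - 3300.5) = 3583.3006 rad/s
tau = -(-0.895878) / 3583.3006
    = 0.25 ms

0.25 ms


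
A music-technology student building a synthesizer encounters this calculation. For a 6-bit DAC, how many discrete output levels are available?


Number of quantization levels = 2^N
= 2^6
= 64

64


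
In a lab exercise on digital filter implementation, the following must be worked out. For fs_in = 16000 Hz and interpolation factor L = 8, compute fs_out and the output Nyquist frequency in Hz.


Step 1 — output sample rate after interpolation by L:
fs_out = L * fs_in = 8 * 16000 = 128000 Hz

Step 2 — Nyquist frequency of the output stream:
f_Nyq = fs_out / 2 = 128000 / 2 = 64000.0 Hz

fs_out = 128000 Hz; f_Nyquist = 64000.0 Hz


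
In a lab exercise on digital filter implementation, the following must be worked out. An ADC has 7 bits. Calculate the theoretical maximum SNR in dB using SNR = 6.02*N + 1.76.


Theoretical SNR for a full-scale sinusoid:
SNR = 6.02 * N + 1.76
    = 6.02 * 7 + 1.76
    = 42.14 + 1.76
    = 43.9 dB

43.9 dB


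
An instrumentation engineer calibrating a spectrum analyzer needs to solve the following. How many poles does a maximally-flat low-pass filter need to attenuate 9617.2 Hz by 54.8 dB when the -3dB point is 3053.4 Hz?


Butterworth filter order formula:
n = log10(10^(A/10) - 1) / (2 * log10(f_stop/f_pass))
10^(54.8/10) - 1 = 301994.172
f_stop/f_pass = 9617.2 / 3053.4 = 3.1497
n = 5.4991 -> ceil = 6

6


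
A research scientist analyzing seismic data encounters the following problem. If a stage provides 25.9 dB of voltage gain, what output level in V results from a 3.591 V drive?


Output voltage from dB gain:
V_out = V_in * 10^(gain_dB / 20)
      = 3.591 * 10^(25.9 / 20)
      = 3.591 * 19.724227
      = 70.8297 V

70.8297 V


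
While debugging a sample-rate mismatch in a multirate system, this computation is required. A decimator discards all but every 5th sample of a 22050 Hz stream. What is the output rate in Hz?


Decimation reduces the sample rate:
fs_out = fs_in / M
       = 22050 / 5
       = 4410.0 Hz

4410.0 Hz


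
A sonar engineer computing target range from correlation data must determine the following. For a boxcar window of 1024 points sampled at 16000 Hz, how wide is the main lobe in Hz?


Main lobe width for a rectangular window:
Width = 2 * fs / N
      = 2 * 16000 / 1024
      = 32000 / 1024
      = 31.25 Hz

31.25 Hz


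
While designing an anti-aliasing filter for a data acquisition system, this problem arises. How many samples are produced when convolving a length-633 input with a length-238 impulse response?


Linear convolution output length:
L = N + M - 1
  = 633 + 238 - 1
  = 870 samples

870


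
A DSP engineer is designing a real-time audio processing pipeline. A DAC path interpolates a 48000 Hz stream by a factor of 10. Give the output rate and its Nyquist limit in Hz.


Step 1 — output sample rate after interpolation by L:
fs_out = L * fs_in = 10 * 48000 = 480000 Hz

Step 2 — Nyquist frequency of the output stream:
f_Nyq = fs_out / 2 = 480000 / 2 = 240000.0 Hz

fs_out = 480000 Hz; f_Nyquist = 240000.0 Hz


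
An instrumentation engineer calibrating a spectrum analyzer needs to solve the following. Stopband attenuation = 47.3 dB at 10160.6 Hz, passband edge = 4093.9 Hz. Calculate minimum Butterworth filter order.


Butterworth filter order formula:
n = log10(10^(A/10) - 1) / (2 * log10(f_stop/f_pass))
10^(47.3/10) - 1 = 53702.1796
f_stop/f_pass = 10160.6 / 4093.9 = 2.4819
n = 5.9906 -> ceil = 6

6


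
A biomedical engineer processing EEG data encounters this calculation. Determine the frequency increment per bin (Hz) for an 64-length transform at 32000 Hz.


DFT frequency resolution:
df = fs / N
   = 32000 / 64
   = 500.0 Hz

500.0 Hz


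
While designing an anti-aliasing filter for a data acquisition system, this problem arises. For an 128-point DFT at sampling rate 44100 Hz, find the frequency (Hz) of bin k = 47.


Frequency of DFT bin k:
f_k = k * fs / N
    = 47 * 44100 / 128
    = 2072700 / 128
    = 16192.969 Hz

16192.969 Hz


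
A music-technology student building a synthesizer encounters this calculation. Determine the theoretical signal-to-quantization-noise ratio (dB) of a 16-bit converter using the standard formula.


Theoretical SNR for a full-scale sinusoid:
SNR = 6.02 * N + 1.76
    = 6.02 * 16 + 1.76
    = 96.32 + 1.76
    = 98.08 dB

98.08 dB


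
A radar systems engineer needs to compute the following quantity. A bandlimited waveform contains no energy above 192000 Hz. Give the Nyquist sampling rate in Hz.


The Nyquist rate is twice the maximum frequency component.
fs_min = 2 * fmax
      = 2 * 192000
      = 384000 Hz

384000


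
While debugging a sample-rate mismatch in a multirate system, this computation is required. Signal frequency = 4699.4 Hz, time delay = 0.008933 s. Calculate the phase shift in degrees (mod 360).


Phase shift from frequency and time delay:
phi = 360 * f * t_delay
    = 360 * 4699.4 * 0.008933
    = 15112.71 degrees
    mod 360 = 352.71 degrees

352.71 degrees


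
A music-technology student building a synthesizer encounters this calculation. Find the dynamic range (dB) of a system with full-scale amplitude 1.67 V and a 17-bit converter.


Dynamic range from full-scale to LSB:
V_min = V_max / 2^bits = 1.67 / 2^17
DR = 20 * log10(V_max / V_min)
   = 20 * log10(2^17)
   = 20 * 17 * log10(2)
   = 102.35 dB

102.35 dB


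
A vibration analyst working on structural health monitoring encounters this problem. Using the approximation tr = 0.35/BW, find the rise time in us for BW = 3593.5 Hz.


Rise time from bandwidth relationship:
tr = 0.35 / BW
   = 0.35 / 3593.5
   = 9.739807987e-05 s
   = 97.3981 us

97.3981 us


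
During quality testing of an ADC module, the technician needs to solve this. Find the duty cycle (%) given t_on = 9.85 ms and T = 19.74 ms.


Duty cycle as a percentage:
DC = (t_on / T) * 100
   = (9.85 / 19.74) * 100
   = 0.498987 * 100
   = 49.9 %

49.9 %


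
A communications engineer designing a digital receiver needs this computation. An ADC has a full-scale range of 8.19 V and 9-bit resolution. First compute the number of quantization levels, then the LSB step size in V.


Step 1 — number of quantization levels:
L = 2^N = 2^9 = 512

Step 2 — LSB step size:
delta = Vfs / L
      = 8.19 / 512
      = 0.01599609 V

Levels = 512; step size = 0.01599609 V


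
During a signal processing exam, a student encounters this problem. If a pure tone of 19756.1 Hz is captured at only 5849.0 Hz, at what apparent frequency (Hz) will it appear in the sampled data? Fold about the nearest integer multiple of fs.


Compute the nearest integer multiple of fs to the signal:
n = round(19756.1 / 5849.0) = 3
f_alias = |19756.1 - 3 * 5849.0|
        = |19756.1 - 17547.0|
        = 2209.1 Hz

2209.1


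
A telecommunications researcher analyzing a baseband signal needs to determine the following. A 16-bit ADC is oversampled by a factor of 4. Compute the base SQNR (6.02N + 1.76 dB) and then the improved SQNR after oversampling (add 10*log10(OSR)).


Step 1 — baseline SQNR at Nyquist:
SQNR_base = 6.02*N + 1.76
          = 6.02*16 + 1.76
          = 98.08 dB

Step 2 — oversampling processing gain:
G = 10*log10(OSR) = 10*log10(4) = 6.02 dB

Step 3 — total:
SQNR_total = 98.08 + 6.02 = 104.1 dB

Base SQNR = 98.08 dB; oversampled SQNR = 104.1 dB


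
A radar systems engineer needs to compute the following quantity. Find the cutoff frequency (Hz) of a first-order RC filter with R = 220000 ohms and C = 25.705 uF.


Cutoff frequency of a first-order RC filter:
fc = 1 / (2 * pi * R * C)
C = 25.705 uF = 2.5705e-05 F
fc = 1 / (2 * pi * 220000 * 2.5705e-05)
   = 1 / 35.532041230631
   = 0.028144 Hz

0.028144 Hz


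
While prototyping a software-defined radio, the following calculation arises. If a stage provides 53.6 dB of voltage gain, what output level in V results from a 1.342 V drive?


Output voltage from dB gain:
V_out = V_in * 10^(gain_dB / 20)
      = 1.342 * 10^(53.6 / 20)
      = 1.342 * 478.630092
      = 642.3216 V

642.3216 V


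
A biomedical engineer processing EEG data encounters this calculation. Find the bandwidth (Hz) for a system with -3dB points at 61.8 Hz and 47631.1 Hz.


Bandwidth is the difference of -3dB frequencies:
BW = f_high - f_low
   = 47631.1 - 61.8
   = 47569.3 Hz

47569.3 Hz


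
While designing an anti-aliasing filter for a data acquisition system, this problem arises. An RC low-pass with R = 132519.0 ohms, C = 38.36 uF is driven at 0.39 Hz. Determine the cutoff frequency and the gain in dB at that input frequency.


Step 1 — cutoff frequency:
fc = 1 / (2*pi*R*C)
C = 38.36 uF = 3.836e-05 F
fc = 1 / (2*pi*132519.0*3.836e-05)
   = 0.0313086 Hz

Step 2 — magnitude at f = 0.39 Hz:
|H(f)| = 1 / sqrt(1 + (f/fc)^2)
f/fc = 0.39 / 0.0313086 = 12.456641
|H| = 1 / sqrt(1 + 155.167905) = 0.080021
|H|_dB = 20*log10(0.080021) = -21.94 dB

fc = 0.0313086 Hz; |H(0.39 Hz)| = -21.94 dB


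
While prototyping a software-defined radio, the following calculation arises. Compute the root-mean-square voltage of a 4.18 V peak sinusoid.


RMS voltage for a sinusoidal waveform:
V_rms = V_peak / sqrt(2)
      = 4.18 / 1.414214
      = 2.956 V

2.956 V


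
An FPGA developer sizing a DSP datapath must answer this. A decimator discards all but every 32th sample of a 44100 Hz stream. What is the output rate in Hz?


Decimation reduces the sample rate:
fs_out = fs_in / M
       = 44100 / 32
       = 1378.125 Hz

1378.125 Hz


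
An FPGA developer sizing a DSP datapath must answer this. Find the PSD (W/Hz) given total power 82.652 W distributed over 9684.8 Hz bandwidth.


Power spectral density:
PSD = P / BW
    = 82.652 / 9684.8
    = 0.0085342 W/Hz

0.0085342 W/Hz


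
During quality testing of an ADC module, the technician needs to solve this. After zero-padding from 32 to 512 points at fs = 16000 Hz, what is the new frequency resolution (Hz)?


Frequency resolution after zero-padding:
N_padded = 32 * 16 = 512
df = fs / N_padded
   = 16000 / 512
   = 31.25 Hz

31.25 Hz


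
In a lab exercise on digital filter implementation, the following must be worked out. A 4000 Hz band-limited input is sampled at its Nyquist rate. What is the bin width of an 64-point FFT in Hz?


Step 1 — Nyquist sampling rate:
fs = 2 * fmax = 2 * 4000 = 8000 Hz

Step 2 — DFT bin spacing:
df = fs / N = 8000 / 64 = 125.0 Hz

125.0 Hz


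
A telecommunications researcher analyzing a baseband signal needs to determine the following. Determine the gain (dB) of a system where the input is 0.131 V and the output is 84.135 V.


Voltage gain in dB:
G = 20 * log10(Vout / Vin)
  = 20 * log10(84.135 / 0.131)
  = 20 * log10(642.251908)
  = 20 * 2.807705
  = 56.15 dB

56.15 dB


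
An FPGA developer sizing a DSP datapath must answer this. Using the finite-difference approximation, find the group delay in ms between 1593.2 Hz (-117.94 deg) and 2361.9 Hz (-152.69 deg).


Group delay from phase difference:
tau = -d(phi)/d(omega)
d(phi) = -34.75 deg = -0.606502 rad
d(omega) = 2*pi*(2361.9 - 1593.2) = 4829.8845 rad/s
tau = -(-0.606502) / 4829.8845
    = 0.1256 ms

0.1256 ms


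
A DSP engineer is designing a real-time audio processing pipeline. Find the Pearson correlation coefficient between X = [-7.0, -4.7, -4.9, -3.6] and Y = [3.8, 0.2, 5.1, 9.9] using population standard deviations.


Pearson correlation coefficient (population):
r = cov(X,Y) / (std(X) * std(Y))
Mean X = -5.05, Mean Y = 4.75
Cov(X,Y) = 1.945
Std(X) = 1.229837, Std(Y) = 3.473111
r = 0.4554

0.4554


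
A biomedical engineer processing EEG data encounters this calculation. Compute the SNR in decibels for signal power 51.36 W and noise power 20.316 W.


SNR in decibels:
SNR = 10 * log10(Ps / Pn)
    = 10 * log10(51.36 / 20.316)
    = 10 * log10(2.5281)
    = 10 * 0.4028
    = 4.03 dB

4.03 dB


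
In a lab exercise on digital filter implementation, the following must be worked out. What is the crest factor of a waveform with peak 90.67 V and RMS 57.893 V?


Crest factor is the ratio of peak to RMS:
CF = V_peak / V_rms
   = 90.67 / 57.893
   = 1.5662

1.5662


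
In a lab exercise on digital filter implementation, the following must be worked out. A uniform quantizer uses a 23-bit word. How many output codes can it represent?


Number of quantization levels = 2^N
= 2^23
= 8388608

8388608


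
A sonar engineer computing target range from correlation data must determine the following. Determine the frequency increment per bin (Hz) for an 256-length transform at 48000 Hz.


DFT frequency resolution:
df = fs / N
   = 48000 / 256
   = 187.5 Hz

187.5 Hz


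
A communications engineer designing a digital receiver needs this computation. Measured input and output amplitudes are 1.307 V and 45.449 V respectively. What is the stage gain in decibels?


Voltage gain in dB:
G = 20 * log10(Vout / Vin)
  = 20 * log10(45.449 / 1.307)
  = 20 * log10(34.773527)
  = 20 * 1.541249
  = 30.82 dB

30.82 dB


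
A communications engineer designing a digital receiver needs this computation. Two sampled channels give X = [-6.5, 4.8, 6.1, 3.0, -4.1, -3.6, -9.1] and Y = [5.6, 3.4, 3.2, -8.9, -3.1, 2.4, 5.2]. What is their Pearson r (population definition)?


Pearson correlation coefficient (population):
r = cov(X,Y) / (std(X) * std(Y))
Mean X = -1.3429, Mean Y = 1.1143
Cov(X,Y) = -8.576531
Std(X) = 5.496195, Std(Y) = 4.871031
r = -0.3204

-0.3204


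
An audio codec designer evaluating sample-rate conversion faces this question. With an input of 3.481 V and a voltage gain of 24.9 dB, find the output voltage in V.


Output voltage from dB gain:
V_out = V_in * 10^(gain_dB / 20)
      = 3.481 * 10^(24.9 / 20)
      = 3.481 * 17.579236
      = 61.1933 V

61.1933 V


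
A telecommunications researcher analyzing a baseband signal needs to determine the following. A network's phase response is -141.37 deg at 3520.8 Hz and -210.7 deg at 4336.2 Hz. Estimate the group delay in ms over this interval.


Group delay from phase difference:
tau = -d(phi)/d(omega)
d(phi) = -69.33 deg = -1.210037 rad
d(omega) = 2*pi*(4336.2 - 3520.8) = 5123.3093 rad/s
tau = -(-1.210037) / 5123.3093
    = 0.2362 ms

0.2362 ms


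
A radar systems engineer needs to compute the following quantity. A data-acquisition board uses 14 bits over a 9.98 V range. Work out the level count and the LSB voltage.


Step 1 — number of quantization levels:
L = 2^N = 2^14 = 16384

Step 2 — LSB step size:
delta = Vfs / L
      = 9.98 / 16384
      = 0.00060913 V

Levels = 16384; step size = 0.00060913 V


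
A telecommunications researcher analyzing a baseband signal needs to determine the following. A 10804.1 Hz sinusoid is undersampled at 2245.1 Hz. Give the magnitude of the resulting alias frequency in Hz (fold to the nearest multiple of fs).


Compute the nearest integer multiple of fs to the signal:
n = round(10804.1 / 2245.1) = 5
f_alias = |10804.1 - 5 * 2245.1|
        = |10804.1 - 11225.5|
        = 421.4 Hz

421.4


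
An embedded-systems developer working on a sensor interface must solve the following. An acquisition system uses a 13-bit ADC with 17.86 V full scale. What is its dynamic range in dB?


Dynamic range from full-scale to LSB:
V_min = V_max / 2^bits = 17.86 / 2^13
DR = 20 * log10(V_max / V_min)
   = 20 * log10(2^13)
   = 20 * 13 * log10(2)
   = 78.27 dB

78.27 dB


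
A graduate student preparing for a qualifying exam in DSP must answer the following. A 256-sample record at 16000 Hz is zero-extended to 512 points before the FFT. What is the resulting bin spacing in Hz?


Frequency resolution after zero-padding:
N_padded = 256 * 2 = 512
df = fs / N_padded
   = 16000 / 512
   = 31.25 Hz

31.25 Hz


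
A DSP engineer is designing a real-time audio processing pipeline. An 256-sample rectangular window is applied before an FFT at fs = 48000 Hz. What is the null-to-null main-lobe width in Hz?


Main lobe width for a rectangular window:
Width = 2 * fs / N
      = 2 * 48000 / 256
      = 96000 / 256
      = 375.0 Hz

375.0 Hz


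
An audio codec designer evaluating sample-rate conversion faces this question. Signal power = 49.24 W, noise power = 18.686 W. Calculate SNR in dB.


SNR in decibels:
SNR = 10 * log10(Ps / Pn)
    = 10 * log10(49.24 / 18.686)
    = 10 * log10(2.6351)
    = 10 * 0.4208
    = 4.21 dB

4.21 dB


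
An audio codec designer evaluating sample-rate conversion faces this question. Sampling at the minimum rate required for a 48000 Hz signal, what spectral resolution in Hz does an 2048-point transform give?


Step 1 — Nyquist sampling rate:
fs = 2 * fmax = 2 * 48000 = 96000 Hz

Step 2 — DFT bin spacing:
df = fs / N = 96000 / 2048 = 46.875 Hz

46.875 Hz


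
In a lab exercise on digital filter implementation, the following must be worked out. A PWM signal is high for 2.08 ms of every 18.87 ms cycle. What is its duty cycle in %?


Duty cycle as a percentage:
DC = (t_on / T) * 100
   = (2.08 / 18.87) * 100
   = 0.110228 * 100
   = 11.02 %

11.02 %


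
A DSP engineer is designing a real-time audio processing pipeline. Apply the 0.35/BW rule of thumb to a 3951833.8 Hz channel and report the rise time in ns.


Rise time from bandwidth relationship:
tr = 0.35 / BW
   = 0.35 / 3951833.8
   = 8.856647767e-08 s
   = 88.5665 ns

88.5665 ns


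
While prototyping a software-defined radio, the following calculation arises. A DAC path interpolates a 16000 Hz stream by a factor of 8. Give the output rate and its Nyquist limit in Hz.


Step 1 — output sample rate after interpolation by L:
fs_out = L * fs_in = 8 * 16000 = 128000 Hz

Step 2 — Nyquist frequency of the output stream:
f_Nyq = fs_out / 2 = 128000 / 2 = 64000.0 Hz

fs_out = 128000 Hz; f_Nyquist = 64000.0 Hz


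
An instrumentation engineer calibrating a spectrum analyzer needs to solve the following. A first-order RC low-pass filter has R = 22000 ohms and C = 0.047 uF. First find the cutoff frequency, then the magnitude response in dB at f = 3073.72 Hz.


Step 1 — cutoff frequency:
fc = 1 / (2*pi*R*C)
C = 0.047 uF = 4.7e-08 F
fc = 1 / (2*pi*22000*4.7e-08)
   = 153.922 Hz

Step 2 — magnitude at f = 3073.72 Hz:
|H(f)| = 1 / sqrt(1 + (f/fc)^2)
f/fc = 3073.72 / 153.922 = 19.969335
|H| = 1 / sqrt(1 + 398.77434) = 0.0500141
|H|_dB = 20*log10(0.0500141) = -26.02 dB

fc = 153.922 Hz; |H(3073.72 Hz)| = -26.02 dB


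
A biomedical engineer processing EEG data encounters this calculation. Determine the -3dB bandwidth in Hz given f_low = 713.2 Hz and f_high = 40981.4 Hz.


Bandwidth is the difference of -3dB frequencies:
BW = f_high - f_low
   = 40981.4 - 713.2
   = 40268.2 Hz

40268.2 Hz


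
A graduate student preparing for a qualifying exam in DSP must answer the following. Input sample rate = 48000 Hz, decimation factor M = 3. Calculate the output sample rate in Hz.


Decimation reduces the sample rate:
fs_out = fs_in / M
       = 48000 / 3
       = 16000.0 Hz

16000.0 Hz


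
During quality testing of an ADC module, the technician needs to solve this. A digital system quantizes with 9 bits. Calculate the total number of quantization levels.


Number of quantization levels = 2^N
= 2^9
= 512

512


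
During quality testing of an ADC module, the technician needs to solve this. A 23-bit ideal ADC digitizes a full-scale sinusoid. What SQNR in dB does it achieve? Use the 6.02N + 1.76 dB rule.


Theoretical SNR for a full-scale sinusoid:
SNR = 6.02 * N + 1.76
    = 6.02 * 23 + 1.76
    = 138.46 + 1.76
    = 140.22 dB

140.22 dB


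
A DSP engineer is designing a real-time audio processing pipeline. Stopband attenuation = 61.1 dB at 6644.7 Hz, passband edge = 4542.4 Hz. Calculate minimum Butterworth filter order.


Butterworth filter order formula:
n = log10(10^(A/10) - 1) / (2 * log10(f_stop/f_pass))
10^(61.1/10) - 1 = 1288248.5517
f_stop/f_pass = 6644.7 / 4542.4 = 1.4628
n = 18.4939 -> ceil = 19

19


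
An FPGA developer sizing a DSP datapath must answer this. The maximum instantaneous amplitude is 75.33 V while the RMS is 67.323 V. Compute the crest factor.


Crest factor is the ratio of peak to RMS:
CF = V_peak / V_rms
   = 75.33 / 67.323
   = 1.1189

1.1189


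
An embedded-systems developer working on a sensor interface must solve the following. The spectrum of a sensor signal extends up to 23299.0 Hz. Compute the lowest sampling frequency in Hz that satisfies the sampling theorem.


The Nyquist rate is twice the maximum frequency component.
fs_min = 2 * fmax
      = 2 * 23299.0
      = 46598.0 Hz

46598.0


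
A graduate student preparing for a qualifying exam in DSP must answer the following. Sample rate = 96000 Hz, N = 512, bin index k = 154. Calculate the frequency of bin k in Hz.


Frequency of DFT bin k:
f_k = k * fs / N
    = 154 * 96000 / 512
    = 14784000 / 512
    = 28875.0 Hz

28875.0 Hz


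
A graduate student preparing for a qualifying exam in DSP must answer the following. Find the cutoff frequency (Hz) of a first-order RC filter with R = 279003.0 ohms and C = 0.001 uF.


Cutoff frequency of a first-order RC filter:
fc = 1 / (2 * pi * R * C)
C = 0.001 uF = 1e-09 F
fc = 1 / (2 * pi * 279003.0 * 1e-09)
   = 1 / 0.001753027550259
   = 570.441691 Hz

570.441691 Hz


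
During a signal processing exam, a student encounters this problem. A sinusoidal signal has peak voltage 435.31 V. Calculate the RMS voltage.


RMS voltage for a sinusoidal waveform:
V_rms = V_peak / sqrt(2)
      = 435.31 / 1.414214
      = 307.811 V

307.811 V


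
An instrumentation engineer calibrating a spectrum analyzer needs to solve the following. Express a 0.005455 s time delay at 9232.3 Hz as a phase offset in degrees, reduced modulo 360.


Phase shift from frequency and time delay:
phi = 360 * f * t_delay
    = 360 * 9232.3 * 0.005455
    = 18130.39 degrees
    mod 360 = 130.39 degrees

130.39 degrees


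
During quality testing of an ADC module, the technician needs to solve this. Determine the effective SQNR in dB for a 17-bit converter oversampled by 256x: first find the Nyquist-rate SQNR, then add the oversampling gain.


Step 1 — baseline SQNR at Nyquist:
SQNR_base = 6.02*N + 1.76
          = 6.02*17 + 1.76
          = 104.1 dB

Step 2 — oversampling processing gain:
G = 10*log10(OSR) = 10*log10(256) = 24.08 dB

Step 3 — total:
SQNR_total = 104.1 + 24.08 = 128.18 dB

Base SQNR = 104.1 dB; oversampled SQNR = 128.18 dB


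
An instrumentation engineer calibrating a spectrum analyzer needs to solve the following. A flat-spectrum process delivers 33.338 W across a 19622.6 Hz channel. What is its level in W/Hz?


Power spectral density:
PSD = P / BW
    = 33.338 / 19622.6
    = 0.00169896 W/Hz

0.00169896 W/Hz


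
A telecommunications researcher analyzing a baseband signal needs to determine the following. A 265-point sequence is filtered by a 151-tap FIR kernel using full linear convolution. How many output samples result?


Linear convolution output length:
L = N + M - 1
  = 265 + 151 - 1
  = 415 samples

415


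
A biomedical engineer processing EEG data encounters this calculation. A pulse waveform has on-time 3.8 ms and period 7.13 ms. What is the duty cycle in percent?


Duty cycle as a percentage:
DC = (t_on / T) * 100
   = (3.8 / 7.13) * 100
   = 0.532959 * 100
   = 53.3 %

53.3 %


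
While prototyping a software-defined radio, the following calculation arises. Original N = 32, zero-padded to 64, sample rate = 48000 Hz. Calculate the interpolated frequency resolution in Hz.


Frequency resolution after zero-padding:
N_padded = 32 * 2 = 64
df = fs / N_padded
   = 48000 / 64
   = 750.0 Hz

750.0 Hz


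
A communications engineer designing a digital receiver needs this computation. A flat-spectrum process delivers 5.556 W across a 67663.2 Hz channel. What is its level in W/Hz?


Power spectral density:
PSD = P / BW
    = 5.556 / 67663.2
    = 8.211e-05 W/Hz

8.211e-05 W/Hz


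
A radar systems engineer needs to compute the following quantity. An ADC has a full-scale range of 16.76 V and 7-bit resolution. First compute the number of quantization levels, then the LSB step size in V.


Step 1 — number of quantization levels:
L = 2^N = 2^7 = 128

Step 2 — LSB step size:
delta = Vfs / L
      = 16.76 / 128
      = 0.1309375 V

Levels = 128; step size = 0.1309375 V


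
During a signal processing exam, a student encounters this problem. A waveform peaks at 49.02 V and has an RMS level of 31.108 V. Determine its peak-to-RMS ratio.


Crest factor is the ratio of peak to RMS:
CF = V_peak / V_rms
   = 49.02 / 31.108
   = 1.5758

1.5758


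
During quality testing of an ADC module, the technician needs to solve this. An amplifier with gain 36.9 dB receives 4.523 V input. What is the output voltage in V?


Output voltage from dB gain:
V_out = V_in * 10^(gain_dB / 20)
      = 4.523 * 10^(36.9 / 20)
      = 4.523 * 69.9842
      = 316.5385 V

316.5385 V


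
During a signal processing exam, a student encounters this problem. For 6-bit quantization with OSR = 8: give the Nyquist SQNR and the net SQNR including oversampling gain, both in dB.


Step 1 — baseline SQNR at Nyquist:
SQNR_base = 6.02*N + 1.76
          = 6.02*6 + 1.76
          = 37.88 dB

Step 2 — oversampling processing gain:
G = 10*log10(OSR) = 10*log10(8) = 9.03 dB

Step 3 — total:
SQNR_total = 37.88 + 9.03 = 46.91 dB

Base SQNR = 37.88 dB; oversampled SQNR = 46.91 dB


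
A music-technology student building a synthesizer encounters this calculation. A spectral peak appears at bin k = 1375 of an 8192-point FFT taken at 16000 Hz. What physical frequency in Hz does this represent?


Frequency of DFT bin k:
f_k = k * fs / N
    = 1375 * 16000 / 8192
    = 22000000 / 8192
    = 2685.547 Hz

2685.547 Hz


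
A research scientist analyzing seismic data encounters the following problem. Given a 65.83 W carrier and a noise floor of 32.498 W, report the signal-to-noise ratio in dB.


SNR in decibels:
SNR = 10 * log10(Ps / Pn)
    = 10 * log10(65.83 / 32.498)
    = 10 * log10(2.0257)
    = 10 * 0.3066
    = 3.07 dB

3.07 dB


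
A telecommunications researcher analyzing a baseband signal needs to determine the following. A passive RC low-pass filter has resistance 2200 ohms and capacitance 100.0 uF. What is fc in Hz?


Cutoff frequency of a first-order RC filter:
fc = 1 / (2 * pi * R * C)
C = 100.0 uF = 0.0001 F
fc = 1 / (2 * pi * 2200 * 0.0001)
   = 1 / 1.3823007675795
   = 0.723432 Hz

0.723432 Hz


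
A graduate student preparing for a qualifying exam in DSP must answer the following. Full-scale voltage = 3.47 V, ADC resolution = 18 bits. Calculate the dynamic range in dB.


Dynamic range from full-scale to LSB:
V_min = V_max / 2^bits = 3.47 / 2^18
DR = 20 * log10(V_max / V_min)
   = 20 * log10(2^18)
   = 20 * 18 * log10(2)
   = 108.37 dB

108.37 dB


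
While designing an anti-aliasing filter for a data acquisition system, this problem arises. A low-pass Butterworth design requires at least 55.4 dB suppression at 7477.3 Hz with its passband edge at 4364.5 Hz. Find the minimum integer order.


Butterworth filter order formula:
n = log10(10^(A/10) - 1) / (2 * log10(f_stop/f_pass))
10^(55.4/10) - 1 = 346735.8505
f_stop/f_pass = 7477.3 / 4364.5 = 1.7132
n = 11.8472 -> ceil = 12

12


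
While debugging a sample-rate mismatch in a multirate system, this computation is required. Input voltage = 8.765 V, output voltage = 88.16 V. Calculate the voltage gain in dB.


Voltage gain in dB:
G = 20 * log10(Vout / Vin)
  = 20 * log10(88.16 / 8.765)
  = 20 * log10(10.058186)
  = 20 * 1.00252
  = 20.05 dB

20.05 dB


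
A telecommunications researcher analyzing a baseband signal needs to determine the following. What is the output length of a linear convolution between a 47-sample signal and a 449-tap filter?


Linear convolution output length:
L = N + M - 1
  = 47 + 449 - 1
  = 495 samples

495


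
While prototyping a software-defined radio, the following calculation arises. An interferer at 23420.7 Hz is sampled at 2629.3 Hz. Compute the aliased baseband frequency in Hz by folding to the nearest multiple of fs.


Compute the nearest integer multiple of fs to the signal:
n = round(23420.7 / 2629.3) = 9
f_alias = |23420.7 - 9 * 2629.3|
        = |23420.7 - 23663.7|
        = 243.0 Hz

243.0


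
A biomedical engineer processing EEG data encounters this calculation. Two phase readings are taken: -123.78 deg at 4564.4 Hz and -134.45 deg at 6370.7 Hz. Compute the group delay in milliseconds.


Group delay from phase difference:
tau = -d(phi)/d(omega)
d(phi) = -10.67 deg = -0.186227 rad
d(omega) = 2*pi*(6370.7 - 4564.4) = 11349.3176 rad/s
tau = -(-0.186227) / 11349.3176
    = 0.0164 ms

0.0164 ms


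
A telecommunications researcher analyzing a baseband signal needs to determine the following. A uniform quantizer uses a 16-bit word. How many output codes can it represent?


Number of quantization levels = 2^N
= 2^16
= 65536

65536


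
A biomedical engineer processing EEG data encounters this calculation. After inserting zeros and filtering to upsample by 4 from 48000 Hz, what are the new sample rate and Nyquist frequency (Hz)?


Step 1 — output sample rate after interpolation by L:
fs_out = L * fs_in = 4 * 48000 = 192000 Hz

Step 2 — Nyquist frequency of the output stream:
f_Nyq = fs_out / 2 = 192000 / 2 = 96000.0 Hz

fs_out = 192000 Hz; f_Nyquist = 96000.0 Hz


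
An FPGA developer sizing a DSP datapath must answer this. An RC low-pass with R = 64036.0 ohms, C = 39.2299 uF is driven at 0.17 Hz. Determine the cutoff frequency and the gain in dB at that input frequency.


Step 1 — cutoff frequency:
fc = 1 / (2*pi*R*C)
C = 39.2299 uF = 3.92299e-05 F
fc = 1 / (2*pi*64036.0*3.92299e-05)
   = 0.0633547 Hz

Step 2 — magnitude at f = 0.17 Hz:
|H(f)| = 1 / sqrt(1 + (f/fc)^2)
f/fc = 0.17 / 0.0633547 = 2.683305
|H| = 1 / sqrt(1 + 7.200126) = 0.3492125
|H|_dB = 20*log10(0.3492125) = -9.14 dB

fc = 0.0633547 Hz; |H(0.17 Hz)| = -9.14 dB


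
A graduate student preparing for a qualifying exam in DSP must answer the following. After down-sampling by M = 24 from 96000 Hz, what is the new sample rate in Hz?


Decimation reduces the sample rate:
fs_out = fs_in / M
       = 96000 / 24
       = 4000.0 Hz

4000.0 Hz


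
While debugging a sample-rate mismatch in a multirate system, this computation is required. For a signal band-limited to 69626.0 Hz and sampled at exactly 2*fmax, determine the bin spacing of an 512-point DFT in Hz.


Step 1 — Nyquist sampling rate:
fs = 2 * fmax = 2 * 69626.0 = 139252.0 Hz

Step 2 — DFT bin spacing:
df = fs / N = 139252.0 / 512 = 271.9766 Hz

271.9766 Hz


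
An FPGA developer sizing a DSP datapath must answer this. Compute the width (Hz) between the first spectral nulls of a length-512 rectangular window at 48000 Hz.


Main lobe width for a rectangular window:
Width = 2 * fs / N
      = 2 * 48000 / 512
      = 96000 / 512
      = 187.5 Hz

187.5 Hz


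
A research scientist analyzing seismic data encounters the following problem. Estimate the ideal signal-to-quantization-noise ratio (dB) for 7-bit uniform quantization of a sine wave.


Theoretical SNR for a full-scale sinusoid:
SNR = 6.02 * N + 1.76
    = 6.02 * 7 + 1.76
    = 42.14 + 1.76
    = 43.9 dB

43.9 dB


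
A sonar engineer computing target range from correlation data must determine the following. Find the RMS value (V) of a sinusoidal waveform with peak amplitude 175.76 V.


RMS voltage for a sinusoidal waveform:
V_rms = V_peak / sqrt(2)
      = 175.76 / 1.414214
      = 124.281 V

124.281 V


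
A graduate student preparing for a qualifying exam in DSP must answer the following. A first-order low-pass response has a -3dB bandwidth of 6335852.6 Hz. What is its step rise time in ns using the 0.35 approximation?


Rise time from bandwidth relationship:
tr = 0.35 / BW
   = 0.35 / 6335852.6
   = 5.524118411e-08 s
   = 55.2412 ns

55.2412 ns


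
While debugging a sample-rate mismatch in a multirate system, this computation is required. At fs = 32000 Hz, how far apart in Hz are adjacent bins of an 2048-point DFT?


DFT frequency resolution:
df = fs / N
   = 32000 / 2048
   = 15.625 Hz

15.625 Hz


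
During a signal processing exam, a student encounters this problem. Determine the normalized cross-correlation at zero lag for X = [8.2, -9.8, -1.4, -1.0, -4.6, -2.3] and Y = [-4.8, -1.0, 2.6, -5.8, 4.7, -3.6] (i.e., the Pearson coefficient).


Pearson correlation coefficient (population):
r = cov(X,Y) / (std(X) * std(Y))
Mean X = -1.8167, Mean Y = -1.3167
Cov(X,Y) = -9.181944
Std(X) = 5.367935, Std(Y) = 3.853317
r = -0.4439

-0.4439


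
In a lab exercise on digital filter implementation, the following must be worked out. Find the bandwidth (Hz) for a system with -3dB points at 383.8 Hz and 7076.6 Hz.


Bandwidth is the difference of -3dB frequencies:
BW = f_high - f_low
   = 7076.6 - 383.8
   = 6692.8 Hz

6692.8 Hz


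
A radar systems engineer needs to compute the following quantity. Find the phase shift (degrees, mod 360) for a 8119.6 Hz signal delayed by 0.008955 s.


Phase shift from frequency and time delay:
phi = 360 * f * t_delay
    = 360 * 8119.6 * 0.008955
    = 26175.97 degrees
    mod 360 = 255.97 degrees

255.97 degrees


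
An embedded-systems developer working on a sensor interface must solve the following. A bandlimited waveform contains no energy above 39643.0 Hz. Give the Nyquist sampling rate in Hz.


The Nyquist rate is twice the maximum frequency component.
fs_min = 2 * fmax
      = 2 * 39643.0
      = 79286.0 Hz

79286.0


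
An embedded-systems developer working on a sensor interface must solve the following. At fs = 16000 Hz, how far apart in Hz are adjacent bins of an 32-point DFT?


DFT frequency resolution:
df = fs / N
   = 16000 / 32
   = 500.0 Hz

500.0 Hz


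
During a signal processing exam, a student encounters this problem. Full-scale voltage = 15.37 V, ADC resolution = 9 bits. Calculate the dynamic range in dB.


Dynamic range from full-scale to LSB:
V_min = V_max / 2^bits = 15.37 / 2^9
DR = 20 * log10(V_max / V_min)
   = 20 * log10(2^9)
   = 20 * 9 * log10(2)
   = 54.19 dB

54.19 dB


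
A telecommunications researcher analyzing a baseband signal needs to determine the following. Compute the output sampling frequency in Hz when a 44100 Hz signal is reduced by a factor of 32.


Decimation reduces the sample rate:
fs_out = fs_in / M
       = 44100 / 32
       = 1378.125 Hz

1378.125 Hz


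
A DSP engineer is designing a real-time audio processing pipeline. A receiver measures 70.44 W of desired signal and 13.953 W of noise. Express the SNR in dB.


SNR in decibels:
SNR = 10 * log10(Ps / Pn)
    = 10 * log10(70.44 / 13.953)
    = 10 * log10(5.0484)
    = 10 * 0.7032
    = 7.03 dB

7.03 dB


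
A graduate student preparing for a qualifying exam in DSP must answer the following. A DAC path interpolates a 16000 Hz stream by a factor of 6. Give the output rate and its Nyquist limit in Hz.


Step 1 — output sample rate after interpolation by L:
fs_out = L * fs_in = 6 * 16000 = 96000 Hz

Step 2 — Nyquist frequency of the output stream:
f_Nyq = fs_out / 2 = 96000 / 2 = 48000.0 Hz

fs_out = 96000 Hz; f_Nyquist = 48000.0 Hz


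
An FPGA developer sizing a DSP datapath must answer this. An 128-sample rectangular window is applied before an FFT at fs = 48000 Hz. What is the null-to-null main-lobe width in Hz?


Main lobe width for a rectangular window:
Width = 2 * fs / N
      = 2 * 48000 / 128
      = 96000 / 128
      = 750.0 Hz

750.0 Hz


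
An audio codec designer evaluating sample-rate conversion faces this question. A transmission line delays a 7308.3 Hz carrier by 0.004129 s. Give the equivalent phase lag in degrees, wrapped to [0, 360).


Phase shift from frequency and time delay:
phi = 360 * f * t_delay
    = 360 * 7308.3 * 0.004129
    = 10863.35 degrees
    mod 360 = 63.35 degrees

63.35 degrees


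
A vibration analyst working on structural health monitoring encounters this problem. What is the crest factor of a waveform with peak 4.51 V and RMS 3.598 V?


Crest factor is the ratio of peak to RMS:
CF = V_peak / V_rms
   = 4.51 / 3.598
   = 1.2535

1.2535


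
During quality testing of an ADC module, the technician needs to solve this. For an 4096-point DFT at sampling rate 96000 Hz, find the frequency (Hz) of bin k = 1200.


Frequency of DFT bin k:
f_k = k * fs / N
    = 1200 * 96000 / 4096
    = 115200000 / 4096
    = 28125.0 Hz

28125.0 Hz


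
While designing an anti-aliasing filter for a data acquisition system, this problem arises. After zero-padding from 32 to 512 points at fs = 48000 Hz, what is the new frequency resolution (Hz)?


Frequency resolution after zero-padding:
N_padded = 32 * 16 = 512
df = fs / N_padded
   = 48000 / 512
   = 93.75 Hz

93.75 Hz
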